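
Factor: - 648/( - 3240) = 5^( - 1 ) = 1/5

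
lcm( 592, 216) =15984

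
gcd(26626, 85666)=2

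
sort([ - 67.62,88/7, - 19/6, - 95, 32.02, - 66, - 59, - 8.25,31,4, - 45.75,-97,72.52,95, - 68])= [-97, - 95, - 68, - 67.62, - 66, - 59, - 45.75, - 8.25,-19/6,4,88/7,31,32.02 , 72.52,95] 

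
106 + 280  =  386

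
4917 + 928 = 5845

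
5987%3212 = 2775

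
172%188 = 172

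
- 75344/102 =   -  739 + 1/3 =- 738.67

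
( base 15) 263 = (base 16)21F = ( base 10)543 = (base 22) 12f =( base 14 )2ab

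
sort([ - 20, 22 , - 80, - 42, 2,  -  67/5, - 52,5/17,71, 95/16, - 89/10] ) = [ - 80, - 52, - 42, -20, - 67/5, - 89/10, 5/17 , 2, 95/16,22,71]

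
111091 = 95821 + 15270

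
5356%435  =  136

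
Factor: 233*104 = 2^3*13^1*233^1= 24232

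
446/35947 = 446/35947 = 0.01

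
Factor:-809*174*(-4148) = 2^3 * 3^1*17^1*29^1 * 61^1*809^1=583897368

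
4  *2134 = 8536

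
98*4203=411894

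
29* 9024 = 261696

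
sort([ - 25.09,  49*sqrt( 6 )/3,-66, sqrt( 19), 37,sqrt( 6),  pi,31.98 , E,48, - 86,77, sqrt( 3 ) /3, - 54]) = [ - 86, - 66, - 54, - 25.09,sqrt( 3)/3 , sqrt(6), E,pi,sqrt(19 ),31.98,37,49*sqrt( 6)/3,48, 77 ]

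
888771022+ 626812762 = 1515583784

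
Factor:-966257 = - 966257^1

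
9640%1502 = 628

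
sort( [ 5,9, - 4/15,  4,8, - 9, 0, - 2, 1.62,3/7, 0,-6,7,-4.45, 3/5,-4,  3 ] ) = [ - 9,-6,-4.45,-4,-2,-4/15, 0, 0, 3/7, 3/5,1.62, 3, 4 , 5, 7, 8,9 ] 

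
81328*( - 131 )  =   - 10653968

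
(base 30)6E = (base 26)7C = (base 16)c2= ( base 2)11000010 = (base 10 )194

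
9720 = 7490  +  2230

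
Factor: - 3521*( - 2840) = 2^3 * 5^1*7^1 * 71^1 * 503^1 = 9999640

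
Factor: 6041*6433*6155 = 239194089715 = 5^1*7^2*863^1*919^1*1231^1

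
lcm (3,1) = 3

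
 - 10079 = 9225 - 19304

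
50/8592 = 25/4296 = 0.01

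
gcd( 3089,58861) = 1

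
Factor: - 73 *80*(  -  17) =99280 = 2^4*5^1 * 17^1*73^1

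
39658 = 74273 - 34615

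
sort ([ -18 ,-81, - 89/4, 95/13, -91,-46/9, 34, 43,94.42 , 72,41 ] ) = [ - 91,-81,  -  89/4, - 18, -46/9,  95/13,34, 41,43,72,  94.42 ]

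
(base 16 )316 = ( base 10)790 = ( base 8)1426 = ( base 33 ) NV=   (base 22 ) 1dk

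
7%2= 1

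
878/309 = 878/309=2.84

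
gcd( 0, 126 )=126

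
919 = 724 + 195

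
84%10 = 4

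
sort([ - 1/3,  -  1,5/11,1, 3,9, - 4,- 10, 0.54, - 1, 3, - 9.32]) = [ - 10, - 9.32 , - 4, -1, - 1, - 1/3,5/11,0.54,1,3,3,  9 ] 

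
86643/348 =248+113/116  =  248.97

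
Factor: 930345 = 3^1*5^1*13^2*367^1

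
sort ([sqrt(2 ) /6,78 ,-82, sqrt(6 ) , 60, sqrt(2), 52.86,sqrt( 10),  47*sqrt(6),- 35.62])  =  [ - 82, - 35.62, sqrt(2 ) /6,  sqrt( 2 )  ,  sqrt (6), sqrt( 10), 52.86, 60, 78, 47*sqrt(6 )] 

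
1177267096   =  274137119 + 903129977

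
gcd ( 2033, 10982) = 19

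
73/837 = 73/837 = 0.09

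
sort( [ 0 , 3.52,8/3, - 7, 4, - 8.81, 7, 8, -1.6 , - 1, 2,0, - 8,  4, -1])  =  [- 8.81  , - 8, -7, - 1.6 ,-1, - 1,0,0, 2, 8/3,3.52, 4, 4, 7, 8 ]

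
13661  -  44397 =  - 30736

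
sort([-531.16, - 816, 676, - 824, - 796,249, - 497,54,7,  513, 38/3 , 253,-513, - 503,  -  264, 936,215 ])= [ -824,-816, - 796, - 531.16, - 513, - 503 ,- 497, - 264,7,38/3,54, 215,249, 253, 513,676,  936]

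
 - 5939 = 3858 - 9797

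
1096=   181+915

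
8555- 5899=2656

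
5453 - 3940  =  1513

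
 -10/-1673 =10/1673  =  0.01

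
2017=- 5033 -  - 7050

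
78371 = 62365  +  16006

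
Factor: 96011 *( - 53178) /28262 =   -  2552836479/14131 = - 3^1*13^ ( - 1 ) * 67^1*1087^(  -  1 ) * 1433^1*8863^1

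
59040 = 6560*9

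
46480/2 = 23240 = 23240.00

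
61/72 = 61/72 = 0.85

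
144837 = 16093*9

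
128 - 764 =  - 636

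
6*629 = 3774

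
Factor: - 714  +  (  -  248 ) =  - 2^1*13^1 * 37^1 = - 962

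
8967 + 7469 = 16436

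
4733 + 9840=14573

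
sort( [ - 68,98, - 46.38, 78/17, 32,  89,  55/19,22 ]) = [ - 68, - 46.38,  55/19,78/17, 22,32,89,98]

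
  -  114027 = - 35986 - 78041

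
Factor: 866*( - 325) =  - 2^1*5^2 * 13^1*433^1=- 281450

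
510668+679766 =1190434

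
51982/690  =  25991/345 = 75.34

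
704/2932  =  176/733 =0.24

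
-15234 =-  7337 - 7897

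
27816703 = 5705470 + 22111233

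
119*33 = 3927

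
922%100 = 22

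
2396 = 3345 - 949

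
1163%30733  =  1163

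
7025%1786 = 1667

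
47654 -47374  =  280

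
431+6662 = 7093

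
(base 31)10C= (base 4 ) 33031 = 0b1111001101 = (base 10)973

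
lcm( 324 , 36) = 324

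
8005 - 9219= -1214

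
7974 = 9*886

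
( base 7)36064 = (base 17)1f38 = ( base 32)92R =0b10010001011011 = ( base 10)9307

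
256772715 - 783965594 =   -  527192879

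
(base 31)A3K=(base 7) 40230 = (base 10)9723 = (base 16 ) 25fb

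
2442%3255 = 2442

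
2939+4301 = 7240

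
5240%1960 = 1320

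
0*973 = 0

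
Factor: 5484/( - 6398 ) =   -  2^1 *3^1 * 7^ (-1) = - 6/7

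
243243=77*3159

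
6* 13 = 78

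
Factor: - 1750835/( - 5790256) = 2^( -4)*5^1*29^( - 1)*101^1*3467^1*12479^( - 1)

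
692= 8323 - 7631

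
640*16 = 10240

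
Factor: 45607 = 59^1*773^1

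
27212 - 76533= - 49321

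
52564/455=52564/455 = 115.53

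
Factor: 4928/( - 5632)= - 7/8  =  - 2^ ( - 3 )*7^1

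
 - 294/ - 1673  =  42/239 = 0.18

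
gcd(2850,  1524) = 6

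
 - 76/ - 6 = 38/3= 12.67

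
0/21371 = 0=   0.00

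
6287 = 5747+540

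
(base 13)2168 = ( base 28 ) 5q1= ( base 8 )11051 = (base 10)4649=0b1001000101001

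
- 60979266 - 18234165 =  - 79213431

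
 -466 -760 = - 1226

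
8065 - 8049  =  16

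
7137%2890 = 1357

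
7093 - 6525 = 568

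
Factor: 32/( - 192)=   -  2^( - 1)*3^( - 1) =- 1/6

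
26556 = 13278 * 2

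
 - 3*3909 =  - 11727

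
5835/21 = 1945/7=277.86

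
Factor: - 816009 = - 3^1 * 272003^1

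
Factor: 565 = 5^1*113^1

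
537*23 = 12351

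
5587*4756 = 26571772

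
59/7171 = 59/7171 = 0.01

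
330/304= 1 + 13/152 =1.09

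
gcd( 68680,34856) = 8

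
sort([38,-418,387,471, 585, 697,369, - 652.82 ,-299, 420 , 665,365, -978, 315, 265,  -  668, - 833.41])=[ - 978 ,-833.41, - 668,-652.82, - 418, - 299, 38,265 , 315, 365, 369,387, 420, 471, 585, 665, 697 ]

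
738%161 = 94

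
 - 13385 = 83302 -96687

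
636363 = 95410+540953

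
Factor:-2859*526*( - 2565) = 2^1*3^4*5^1*19^1*263^1  *953^1 = 3857334210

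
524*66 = 34584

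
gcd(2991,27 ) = 3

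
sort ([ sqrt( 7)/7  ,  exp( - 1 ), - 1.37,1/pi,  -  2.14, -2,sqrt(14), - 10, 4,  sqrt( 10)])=[-10, - 2.14, - 2,  -  1.37, 1/pi, exp(-1 ),sqrt ( 7)/7, sqrt( 10), sqrt(14),4]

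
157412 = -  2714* (  -  58)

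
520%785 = 520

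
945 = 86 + 859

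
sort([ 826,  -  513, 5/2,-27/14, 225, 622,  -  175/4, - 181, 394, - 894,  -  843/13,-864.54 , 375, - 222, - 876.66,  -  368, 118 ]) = [-894, -876.66 ,-864.54, - 513,  -  368 , - 222 ,- 181, - 843/13,-175/4, - 27/14, 5/2,118,225, 375, 394 , 622,826 ] 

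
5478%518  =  298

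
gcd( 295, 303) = 1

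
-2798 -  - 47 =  - 2751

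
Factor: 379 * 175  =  66325 = 5^2*7^1 *379^1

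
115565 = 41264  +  74301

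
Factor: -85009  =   - 85009^1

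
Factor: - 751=-751^1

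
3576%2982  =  594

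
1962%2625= 1962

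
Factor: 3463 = 3463^1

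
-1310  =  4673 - 5983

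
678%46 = 34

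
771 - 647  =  124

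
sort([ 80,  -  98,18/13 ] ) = [ - 98, 18/13 , 80] 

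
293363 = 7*41909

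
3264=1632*2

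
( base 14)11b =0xDD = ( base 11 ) 191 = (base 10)221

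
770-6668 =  - 5898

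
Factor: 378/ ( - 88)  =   - 189/44 = - 2^ ( - 2)*3^3*7^1*11^( - 1)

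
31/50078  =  31/50078 = 0.00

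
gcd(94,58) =2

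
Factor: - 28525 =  - 5^2*7^1* 163^1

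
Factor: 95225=5^2*13^1*293^1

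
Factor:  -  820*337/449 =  - 2^2 *5^1*41^1*337^1*449^(-1) = -276340/449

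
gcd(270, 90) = 90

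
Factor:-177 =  - 3^1*59^1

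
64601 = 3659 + 60942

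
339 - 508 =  - 169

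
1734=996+738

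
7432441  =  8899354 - 1466913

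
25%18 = 7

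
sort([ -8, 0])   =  [  -  8 , 0 ]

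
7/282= 7/282 = 0.02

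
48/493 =48/493 =0.10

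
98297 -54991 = 43306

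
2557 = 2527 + 30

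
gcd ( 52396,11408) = 4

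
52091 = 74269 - 22178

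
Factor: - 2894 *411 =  - 1189434  =  - 2^1 * 3^1*137^1 *1447^1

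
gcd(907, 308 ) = 1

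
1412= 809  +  603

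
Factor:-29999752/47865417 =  - 2^3*3^ (-1)*3749969^1*15955139^( - 1) 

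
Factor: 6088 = 2^3*761^1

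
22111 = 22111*1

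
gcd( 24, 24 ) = 24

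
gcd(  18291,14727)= 3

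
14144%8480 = 5664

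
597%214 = 169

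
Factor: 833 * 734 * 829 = 506868838 = 2^1*7^2*17^1*367^1*829^1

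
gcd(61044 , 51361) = 1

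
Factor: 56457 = 3^4*17^1*41^1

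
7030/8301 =7030/8301=0.85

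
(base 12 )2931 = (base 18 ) ee1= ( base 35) 3VT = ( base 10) 4789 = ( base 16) 12B5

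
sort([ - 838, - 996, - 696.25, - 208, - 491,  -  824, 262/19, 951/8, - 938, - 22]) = [  -  996, - 938, - 838, - 824,-696.25, - 491,-208, - 22,262/19, 951/8]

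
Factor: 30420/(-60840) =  - 2^(  -  1 ) = -1/2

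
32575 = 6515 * 5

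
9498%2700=1398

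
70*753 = 52710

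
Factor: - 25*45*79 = - 3^2*5^3*79^1 = - 88875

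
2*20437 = 40874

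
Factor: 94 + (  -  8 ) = 2^1*43^1 = 86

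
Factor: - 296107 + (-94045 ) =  - 2^3*7^1* 6967^1 = - 390152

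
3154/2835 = 1 + 319/2835 = 1.11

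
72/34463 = 72/34463 = 0.00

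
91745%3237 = 1109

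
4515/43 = 105 = 105.00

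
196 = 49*4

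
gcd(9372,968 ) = 44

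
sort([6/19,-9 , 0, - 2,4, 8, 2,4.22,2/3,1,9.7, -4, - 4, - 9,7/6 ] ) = [ - 9, - 9, - 4, - 4, - 2,0,6/19, 2/3,1 , 7/6 , 2,4,4.22,8, 9.7 ] 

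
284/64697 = 284/64697=0.00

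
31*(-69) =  - 2139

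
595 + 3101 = 3696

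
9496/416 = 22 +43/52= 22.83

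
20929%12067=8862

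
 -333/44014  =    -  333/44014 = - 0.01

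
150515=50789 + 99726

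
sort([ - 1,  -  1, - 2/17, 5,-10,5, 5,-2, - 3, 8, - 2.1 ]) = [- 10,-3, - 2.1, - 2,-1,-1, - 2/17, 5 , 5,5, 8]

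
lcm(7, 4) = 28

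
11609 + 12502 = 24111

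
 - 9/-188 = 9/188 = 0.05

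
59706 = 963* 62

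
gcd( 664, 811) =1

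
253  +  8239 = 8492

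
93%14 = 9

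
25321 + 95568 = 120889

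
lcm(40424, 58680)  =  1819080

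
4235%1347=194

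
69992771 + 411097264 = 481090035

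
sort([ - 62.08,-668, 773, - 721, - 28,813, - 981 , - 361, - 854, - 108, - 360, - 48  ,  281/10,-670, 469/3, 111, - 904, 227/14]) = [-981 , - 904, - 854, - 721, - 670,-668, - 361, - 360, - 108, - 62.08, -48, - 28,227/14, 281/10,111, 469/3,  773,  813 ]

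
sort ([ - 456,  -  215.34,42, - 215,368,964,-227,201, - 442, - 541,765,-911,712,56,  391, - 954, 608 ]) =[ - 954,-911 ,-541, - 456, - 442, - 227, - 215.34,-215, 42,56 , 201,368,391,608,712,765,964 ] 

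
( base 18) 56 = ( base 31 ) 33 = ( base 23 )44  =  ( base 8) 140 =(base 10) 96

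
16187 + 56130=72317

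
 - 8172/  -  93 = 87 + 27/31 = 87.87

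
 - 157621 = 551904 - 709525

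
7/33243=1/4749 = 0.00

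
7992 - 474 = 7518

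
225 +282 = 507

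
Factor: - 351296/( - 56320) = 2^(-4 ) * 5^( - 1)*499^1 = 499/80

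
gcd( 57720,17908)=148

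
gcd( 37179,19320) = 3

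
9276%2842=750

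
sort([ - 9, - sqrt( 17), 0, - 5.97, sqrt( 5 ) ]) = [ - 9, - 5.97,-sqrt( 17) , 0, sqrt (5) ] 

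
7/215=7/215 = 0.03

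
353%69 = 8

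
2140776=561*3816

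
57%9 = 3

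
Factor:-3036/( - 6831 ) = 2^2*3^(-2 ) = 4/9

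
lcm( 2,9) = 18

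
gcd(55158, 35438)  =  58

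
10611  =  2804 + 7807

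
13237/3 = 4412 + 1/3 = 4412.33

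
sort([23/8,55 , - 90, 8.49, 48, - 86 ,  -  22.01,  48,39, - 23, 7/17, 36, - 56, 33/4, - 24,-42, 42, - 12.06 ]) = [ - 90,-86, - 56, - 42, - 24, - 23, - 22.01, - 12.06, 7/17, 23/8, 33/4, 8.49, 36, 39 , 42, 48, 48, 55] 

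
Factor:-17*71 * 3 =  -  3621 = - 3^1*17^1* 71^1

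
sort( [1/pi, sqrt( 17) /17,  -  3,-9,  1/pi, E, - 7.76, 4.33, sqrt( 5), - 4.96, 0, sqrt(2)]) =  [  -  9, - 7.76 , - 4.96,-3, 0,sqrt( 17 )/17,1/pi, 1/pi, sqrt( 2), sqrt (5),  E,  4.33]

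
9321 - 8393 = 928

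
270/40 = 6 + 3/4 =6.75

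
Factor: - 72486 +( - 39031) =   -  7^1*89^1*179^1 = - 111517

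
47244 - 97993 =- 50749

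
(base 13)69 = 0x57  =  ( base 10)87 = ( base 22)3L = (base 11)7A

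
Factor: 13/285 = 3^( - 1 )*5^ ( - 1 )*13^1*19^(-1 ) 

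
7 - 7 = 0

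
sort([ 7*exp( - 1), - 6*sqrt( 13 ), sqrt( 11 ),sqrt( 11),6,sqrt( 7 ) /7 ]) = [ - 6*sqrt(13),sqrt ( 7) /7,7*exp( - 1), sqrt( 11),sqrt( 11),6]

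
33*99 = 3267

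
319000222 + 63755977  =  382756199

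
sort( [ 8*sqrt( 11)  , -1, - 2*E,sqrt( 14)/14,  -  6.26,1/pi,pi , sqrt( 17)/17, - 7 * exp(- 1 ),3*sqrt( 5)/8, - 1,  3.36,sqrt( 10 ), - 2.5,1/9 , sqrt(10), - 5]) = [ - 6.26, - 2*E, - 5, - 7*exp( - 1), - 2.5, - 1,- 1,1/9,sqrt (17 )/17, sqrt( 14 )/14, 1/pi, 3 *sqrt(5)/8, pi,sqrt( 10), sqrt(10) , 3.36,8 * sqrt( 11 )]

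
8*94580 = 756640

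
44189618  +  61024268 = 105213886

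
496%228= 40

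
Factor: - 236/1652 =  - 7^( - 1)  =  - 1/7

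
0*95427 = 0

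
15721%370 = 181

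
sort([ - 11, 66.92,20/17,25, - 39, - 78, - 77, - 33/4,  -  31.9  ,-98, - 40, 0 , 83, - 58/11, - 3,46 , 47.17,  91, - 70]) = [ - 98, - 78, - 77, - 70, - 40, - 39  , - 31.9, - 11,-33/4 ,  -  58/11, - 3, 0, 20/17,  25,46,47.17,66.92 , 83, 91 ]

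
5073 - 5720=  - 647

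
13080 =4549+8531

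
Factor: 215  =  5^1*43^1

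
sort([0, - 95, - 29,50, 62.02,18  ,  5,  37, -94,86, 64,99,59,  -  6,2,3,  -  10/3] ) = [-95, - 94 , - 29,  -  6, - 10/3,0,2, 3,5, 18, 37, 50, 59, 62.02, 64, 86, 99]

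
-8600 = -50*172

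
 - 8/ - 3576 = 1/447 =0.00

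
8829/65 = 8829/65 = 135.83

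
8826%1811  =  1582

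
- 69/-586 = 69/586  =  0.12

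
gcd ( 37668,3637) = 1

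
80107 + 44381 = 124488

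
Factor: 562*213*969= 115995114 = 2^1*3^2*17^1*19^1*71^1*281^1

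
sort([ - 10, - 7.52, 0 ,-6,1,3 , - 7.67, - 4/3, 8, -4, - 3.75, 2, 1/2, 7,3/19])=[ - 10, - 7.67, - 7.52,  -  6, - 4 , - 3.75, - 4/3,  0,3/19, 1/2,1,2,3, 7, 8]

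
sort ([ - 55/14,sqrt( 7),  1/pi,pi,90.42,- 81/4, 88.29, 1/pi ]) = [- 81/4, - 55/14,  1/pi,1/pi, sqrt(7),pi, 88.29,90.42]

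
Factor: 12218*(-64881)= - 2^1*3^6*41^1*89^1*149^1 = - 792716058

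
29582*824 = 24375568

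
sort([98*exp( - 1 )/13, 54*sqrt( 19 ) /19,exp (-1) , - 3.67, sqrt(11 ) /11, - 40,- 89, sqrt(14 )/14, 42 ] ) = [ - 89, - 40, -3.67, sqrt ( 14)/14, sqrt(11) /11, exp( - 1), 98*exp( - 1 )/13, 54*sqrt(19)/19, 42 ] 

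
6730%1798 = 1336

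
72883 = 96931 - 24048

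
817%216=169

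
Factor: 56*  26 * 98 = 2^5*7^3 * 13^1 = 142688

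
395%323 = 72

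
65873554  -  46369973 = 19503581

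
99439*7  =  696073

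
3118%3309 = 3118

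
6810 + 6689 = 13499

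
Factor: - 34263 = - 3^6*47^1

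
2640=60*44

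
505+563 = 1068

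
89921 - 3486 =86435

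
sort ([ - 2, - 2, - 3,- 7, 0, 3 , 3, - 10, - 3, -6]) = [ - 10, - 7, - 6, - 3,-3, - 2, - 2, 0, 3,3 ]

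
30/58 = 15/29 = 0.52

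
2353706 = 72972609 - 70618903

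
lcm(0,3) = 0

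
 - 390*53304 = - 20788560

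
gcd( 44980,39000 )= 260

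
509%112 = 61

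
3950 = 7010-3060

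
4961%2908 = 2053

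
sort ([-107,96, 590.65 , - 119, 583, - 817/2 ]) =[-817/2, - 119,  -  107, 96,  583, 590.65 ] 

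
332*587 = 194884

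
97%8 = 1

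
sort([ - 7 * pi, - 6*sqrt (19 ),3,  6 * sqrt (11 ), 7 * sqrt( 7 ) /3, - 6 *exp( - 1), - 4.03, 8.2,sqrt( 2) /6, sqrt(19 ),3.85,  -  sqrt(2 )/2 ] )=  [ - 6 * sqrt ( 19), - 7 *pi ,  -  4.03,-6 *exp( - 1 ), - sqrt(2)/2, sqrt(2)/6,3, 3.85, sqrt(19 ) , 7 * sqrt( 7) /3,8.2, 6*sqrt(11)]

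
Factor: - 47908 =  - 2^2*7^1*29^1*59^1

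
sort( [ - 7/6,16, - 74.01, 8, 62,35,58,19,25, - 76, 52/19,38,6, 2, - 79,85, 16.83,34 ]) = [ - 79,-76,  -  74.01, - 7/6,2,52/19, 6,8, 16,  16.83,19 , 25  ,  34, 35,38, 58 , 62,85 ]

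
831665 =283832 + 547833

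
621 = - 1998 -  - 2619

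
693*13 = 9009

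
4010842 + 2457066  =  6467908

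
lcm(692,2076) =2076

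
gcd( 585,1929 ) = 3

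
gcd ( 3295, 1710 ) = 5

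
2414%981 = 452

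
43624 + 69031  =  112655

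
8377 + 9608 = 17985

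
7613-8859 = -1246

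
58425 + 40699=99124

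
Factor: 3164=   2^2 * 7^1*113^1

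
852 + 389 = 1241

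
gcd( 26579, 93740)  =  1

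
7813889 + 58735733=66549622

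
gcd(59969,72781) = 1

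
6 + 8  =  14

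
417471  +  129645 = 547116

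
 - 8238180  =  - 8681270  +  443090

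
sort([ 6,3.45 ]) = [3.45,6 ]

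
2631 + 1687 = 4318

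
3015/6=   1005/2  =  502.50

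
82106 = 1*82106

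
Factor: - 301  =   - 7^1*43^1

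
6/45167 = 6/45167 = 0.00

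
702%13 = 0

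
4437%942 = 669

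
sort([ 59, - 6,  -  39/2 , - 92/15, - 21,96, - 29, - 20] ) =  [ - 29,-21, - 20,-39/2, - 92/15,  -  6, 59,96 ] 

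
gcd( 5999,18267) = 1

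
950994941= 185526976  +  765467965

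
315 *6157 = 1939455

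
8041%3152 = 1737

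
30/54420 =1/1814=0.00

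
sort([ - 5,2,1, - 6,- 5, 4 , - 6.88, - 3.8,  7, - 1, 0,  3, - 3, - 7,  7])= [ - 7,-6.88,- 6, - 5, - 5, - 3.8, - 3 , - 1, 0,1 , 2,  3, 4, 7,7]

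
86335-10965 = 75370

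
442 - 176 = 266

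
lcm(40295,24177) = 120885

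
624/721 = 624/721=0.87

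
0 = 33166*0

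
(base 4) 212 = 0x26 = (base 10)38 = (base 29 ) 19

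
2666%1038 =590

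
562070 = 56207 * 10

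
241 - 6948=  -  6707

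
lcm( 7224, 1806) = 7224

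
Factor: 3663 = 3^2*11^1*37^1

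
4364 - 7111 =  - 2747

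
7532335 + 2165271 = 9697606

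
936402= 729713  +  206689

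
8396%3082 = 2232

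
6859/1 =6859 = 6859.00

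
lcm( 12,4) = 12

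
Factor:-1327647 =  - 3^1*193^1*2293^1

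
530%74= 12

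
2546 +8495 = 11041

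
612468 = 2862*214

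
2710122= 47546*57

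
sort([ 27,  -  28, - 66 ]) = [ - 66,- 28,  27]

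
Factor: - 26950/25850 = - 49/47 = -  7^2*47^( - 1)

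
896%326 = 244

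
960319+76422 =1036741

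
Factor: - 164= -2^2 * 41^1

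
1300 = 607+693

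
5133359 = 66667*77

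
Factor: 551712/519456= 821/773 = 773^(-1)*821^1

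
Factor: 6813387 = 3^2*7^1*83^1*1303^1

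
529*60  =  31740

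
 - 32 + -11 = - 43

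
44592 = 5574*8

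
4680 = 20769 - 16089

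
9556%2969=649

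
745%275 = 195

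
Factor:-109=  - 109^1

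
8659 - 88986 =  - 80327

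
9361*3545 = 33184745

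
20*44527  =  890540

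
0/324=0 = 0.00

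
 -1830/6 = - 305 = - 305.00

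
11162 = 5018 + 6144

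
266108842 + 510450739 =776559581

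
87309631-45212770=42096861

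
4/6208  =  1/1552  =  0.00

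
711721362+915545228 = 1627266590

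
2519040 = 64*39360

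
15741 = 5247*3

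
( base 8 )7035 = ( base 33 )3ag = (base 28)4H1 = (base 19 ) a03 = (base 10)3613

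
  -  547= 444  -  991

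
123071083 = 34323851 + 88747232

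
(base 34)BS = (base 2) 110010010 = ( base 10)402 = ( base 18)146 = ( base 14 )20A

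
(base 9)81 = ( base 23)34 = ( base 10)73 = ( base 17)45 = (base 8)111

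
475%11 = 2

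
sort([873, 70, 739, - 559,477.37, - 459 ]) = [ - 559, - 459, 70, 477.37, 739, 873]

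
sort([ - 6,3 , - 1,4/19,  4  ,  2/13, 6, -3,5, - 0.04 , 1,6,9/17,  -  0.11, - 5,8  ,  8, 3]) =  [- 6,  -  5, - 3 ,  -  1 ,-0.11, -0.04,2/13, 4/19, 9/17,1 , 3, 3, 4, 5,6, 6,  8,8]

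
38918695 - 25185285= 13733410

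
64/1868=16/467  =  0.03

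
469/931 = 67/133 = 0.50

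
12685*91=1154335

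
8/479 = 8/479 = 0.02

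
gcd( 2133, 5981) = 1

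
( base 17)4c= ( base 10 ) 80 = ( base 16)50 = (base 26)32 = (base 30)2K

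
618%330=288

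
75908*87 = 6603996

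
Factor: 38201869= 38201869^1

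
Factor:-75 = - 3^1*5^2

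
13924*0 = 0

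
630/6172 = 315/3086 = 0.10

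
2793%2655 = 138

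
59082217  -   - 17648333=76730550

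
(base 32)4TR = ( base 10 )5051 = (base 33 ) 4L2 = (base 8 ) 11673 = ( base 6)35215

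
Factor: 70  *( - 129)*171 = - 1544130  =  - 2^1*3^3*5^1*7^1 *19^1 * 43^1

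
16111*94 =1514434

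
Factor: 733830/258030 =3^( - 1 )*47^( - 1 )*401^1 = 401/141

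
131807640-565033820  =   - 433226180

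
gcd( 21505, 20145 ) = 85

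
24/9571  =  24/9571  =  0.00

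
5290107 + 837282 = 6127389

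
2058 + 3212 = 5270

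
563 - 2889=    - 2326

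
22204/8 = 2775+1/2 = 2775.50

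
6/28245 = 2/9415 = 0.00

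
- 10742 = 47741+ -58483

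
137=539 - 402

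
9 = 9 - 0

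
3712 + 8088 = 11800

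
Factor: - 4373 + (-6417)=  - 10790 = -2^1*5^1*13^1*83^1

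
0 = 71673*0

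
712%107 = 70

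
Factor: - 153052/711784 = -2^ ( - 1) * 83^1*193^(  -  1) = - 83/386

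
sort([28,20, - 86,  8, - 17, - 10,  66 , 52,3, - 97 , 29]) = [ - 97, - 86, - 17, - 10, 3, 8,  20,  28, 29,52, 66]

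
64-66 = - 2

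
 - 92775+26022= -66753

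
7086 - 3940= 3146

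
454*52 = 23608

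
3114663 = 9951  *313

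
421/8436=421/8436= 0.05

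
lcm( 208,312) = 624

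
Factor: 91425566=2^1* 5981^1*7643^1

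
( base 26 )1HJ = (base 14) 5b3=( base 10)1137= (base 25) 1kc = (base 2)10001110001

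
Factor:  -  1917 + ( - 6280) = - 7^1 * 1171^1 = - 8197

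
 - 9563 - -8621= -942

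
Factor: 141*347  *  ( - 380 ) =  - 18592260  =  - 2^2*3^1*5^1*19^1*47^1*347^1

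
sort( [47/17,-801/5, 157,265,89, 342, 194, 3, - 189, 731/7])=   [-189, - 801/5,47/17, 3,89, 731/7, 157,194,265, 342] 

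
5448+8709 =14157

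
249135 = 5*49827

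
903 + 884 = 1787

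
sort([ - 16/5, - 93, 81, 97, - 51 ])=[ - 93, - 51,- 16/5,81,97] 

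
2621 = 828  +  1793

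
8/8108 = 2/2027  =  0.00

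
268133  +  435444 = 703577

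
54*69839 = 3771306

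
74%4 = 2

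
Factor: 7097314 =2^1*7^1*613^1*827^1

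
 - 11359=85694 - 97053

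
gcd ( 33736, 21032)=8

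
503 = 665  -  162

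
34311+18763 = 53074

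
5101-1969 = 3132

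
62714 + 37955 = 100669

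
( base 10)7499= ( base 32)7AB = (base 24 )D0B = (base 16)1D4B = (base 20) IEJ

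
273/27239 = 273/27239 = 0.01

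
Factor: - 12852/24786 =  - 14/27 = -2^1 * 3^(- 3 )*7^1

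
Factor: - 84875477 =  - 84875477^1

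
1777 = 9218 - 7441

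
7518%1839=162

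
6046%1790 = 676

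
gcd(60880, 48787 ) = 1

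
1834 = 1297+537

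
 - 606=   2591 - 3197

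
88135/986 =89 + 381/986 = 89.39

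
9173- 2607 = 6566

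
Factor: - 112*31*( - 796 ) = 2763712 = 2^6*7^1*31^1*199^1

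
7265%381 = 26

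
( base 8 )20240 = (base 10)8352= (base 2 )10000010100000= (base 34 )77m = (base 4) 2002200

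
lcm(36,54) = 108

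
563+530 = 1093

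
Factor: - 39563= - 39563^1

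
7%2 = 1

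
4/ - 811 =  - 1 + 807/811=- 0.00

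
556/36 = 139/9 = 15.44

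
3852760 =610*6316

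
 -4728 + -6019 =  - 10747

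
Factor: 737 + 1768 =2505 = 3^1*5^1*167^1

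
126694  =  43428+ 83266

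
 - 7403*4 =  - 29612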